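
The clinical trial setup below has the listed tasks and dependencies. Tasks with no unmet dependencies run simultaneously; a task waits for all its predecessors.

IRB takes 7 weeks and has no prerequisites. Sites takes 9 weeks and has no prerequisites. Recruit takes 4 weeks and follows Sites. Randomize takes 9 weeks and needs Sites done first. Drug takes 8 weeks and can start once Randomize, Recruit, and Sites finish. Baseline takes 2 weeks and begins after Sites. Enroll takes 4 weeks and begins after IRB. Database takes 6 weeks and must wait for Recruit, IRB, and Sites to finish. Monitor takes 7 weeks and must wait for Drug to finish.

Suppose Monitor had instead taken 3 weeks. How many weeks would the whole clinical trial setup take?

As given, the longest chain is Sites→Randomize→Drug→Monitor = 9+9+8+7 = 33, so the finish is 33 weeks.
Monitor lies on that path, so at 3 weeks the path becomes 29 weeks.
The critical path is still Sites→Randomize→Drug→Monitor; finish is now 29 weeks.

29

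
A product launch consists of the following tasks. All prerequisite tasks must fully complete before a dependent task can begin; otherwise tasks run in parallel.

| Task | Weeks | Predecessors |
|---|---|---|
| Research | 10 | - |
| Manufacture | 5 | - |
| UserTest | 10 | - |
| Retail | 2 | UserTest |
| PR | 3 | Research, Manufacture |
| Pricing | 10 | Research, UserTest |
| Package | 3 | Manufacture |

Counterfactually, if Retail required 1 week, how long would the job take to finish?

20

Baseline: Research→Pricing = 10+10 = 20 → 20 weeks.
Retail is off the critical path — its longest chain is 12 weeks, giving 8 of slack.
The critical path is still Research→Pricing; finish is now 20 weeks.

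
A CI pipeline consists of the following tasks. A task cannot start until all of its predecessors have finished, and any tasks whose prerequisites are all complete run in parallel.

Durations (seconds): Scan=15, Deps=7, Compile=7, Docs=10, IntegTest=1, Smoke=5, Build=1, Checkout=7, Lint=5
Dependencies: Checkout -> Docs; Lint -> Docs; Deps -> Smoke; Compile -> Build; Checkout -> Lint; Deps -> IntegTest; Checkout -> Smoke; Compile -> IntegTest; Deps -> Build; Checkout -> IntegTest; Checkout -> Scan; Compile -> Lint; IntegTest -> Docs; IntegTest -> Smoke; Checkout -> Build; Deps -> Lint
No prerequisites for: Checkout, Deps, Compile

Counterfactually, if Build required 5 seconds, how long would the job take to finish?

22

The binding path is Checkout→Lint→Docs = 7+5+10 = 22; finish at 22 seconds.
Build is off the critical path — its longest chain is 8 seconds, giving 14 of slack.
That remains the longest chain; total 22 seconds.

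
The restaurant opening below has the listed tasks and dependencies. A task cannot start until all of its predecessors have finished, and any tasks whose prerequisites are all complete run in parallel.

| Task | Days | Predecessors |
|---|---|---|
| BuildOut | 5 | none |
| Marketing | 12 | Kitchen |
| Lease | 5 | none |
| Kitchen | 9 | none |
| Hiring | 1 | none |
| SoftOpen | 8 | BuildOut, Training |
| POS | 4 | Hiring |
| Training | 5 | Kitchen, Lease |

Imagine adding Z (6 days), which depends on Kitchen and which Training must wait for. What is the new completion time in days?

Originally the project takes 22 days.
With Z inserted, Training now waits for max(Kitchen, Lease, Z).
New critical path: Kitchen→Z→Training→SoftOpen = 9+6+5+8 = 28 ⇒ 28 days.

28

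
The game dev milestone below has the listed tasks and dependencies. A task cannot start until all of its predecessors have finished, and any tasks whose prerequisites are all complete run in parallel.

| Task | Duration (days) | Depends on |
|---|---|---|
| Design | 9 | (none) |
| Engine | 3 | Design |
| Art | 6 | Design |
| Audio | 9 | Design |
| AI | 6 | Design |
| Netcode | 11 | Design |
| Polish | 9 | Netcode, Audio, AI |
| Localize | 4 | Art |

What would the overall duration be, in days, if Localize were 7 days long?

Baseline: Design→Netcode→Polish = 9+11+9 = 29 → 29 days.
Localize has 10 days of float (longest path through it is 19).
That remains the longest chain; total 29 days.

29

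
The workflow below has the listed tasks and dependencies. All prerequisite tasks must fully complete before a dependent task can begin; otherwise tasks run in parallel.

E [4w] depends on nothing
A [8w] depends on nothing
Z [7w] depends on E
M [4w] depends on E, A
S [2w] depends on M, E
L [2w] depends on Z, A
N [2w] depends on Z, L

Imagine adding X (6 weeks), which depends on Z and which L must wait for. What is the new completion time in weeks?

21

Originally the schedule takes 15 weeks.
With X inserted, L now waits for max(Z, A, X).
New critical path: E→Z→X→L→N = 4+7+6+2+2 = 21 ⇒ 21 weeks.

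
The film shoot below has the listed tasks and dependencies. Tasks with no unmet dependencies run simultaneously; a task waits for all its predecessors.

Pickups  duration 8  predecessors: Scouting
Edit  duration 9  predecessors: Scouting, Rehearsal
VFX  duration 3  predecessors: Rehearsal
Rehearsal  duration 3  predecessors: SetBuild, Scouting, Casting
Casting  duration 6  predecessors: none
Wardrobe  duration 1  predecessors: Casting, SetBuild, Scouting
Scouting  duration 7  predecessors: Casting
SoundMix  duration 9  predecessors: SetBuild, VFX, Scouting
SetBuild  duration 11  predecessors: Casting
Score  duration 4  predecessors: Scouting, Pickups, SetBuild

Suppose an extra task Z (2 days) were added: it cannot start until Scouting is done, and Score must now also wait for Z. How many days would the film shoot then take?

32

Originally the film shoot takes 32 days.
With Z inserted, Score now waits for max(Scouting, Pickups, SetBuild, Z).
New critical path: Casting→SetBuild→Rehearsal→VFX→SoundMix = 6+11+3+3+9 = 32 ⇒ 32 days.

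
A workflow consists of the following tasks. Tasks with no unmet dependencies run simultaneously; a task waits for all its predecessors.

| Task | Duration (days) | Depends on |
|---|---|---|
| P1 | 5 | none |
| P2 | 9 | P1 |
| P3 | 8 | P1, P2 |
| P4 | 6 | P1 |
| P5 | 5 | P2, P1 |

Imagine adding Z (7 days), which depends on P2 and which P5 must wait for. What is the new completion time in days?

Originally the project takes 22 days.
With Z inserted, P5 now waits for max(P2, P1, Z).
New critical path: P1→P2→Z→P5 = 5+9+7+5 = 26 ⇒ 26 days.

26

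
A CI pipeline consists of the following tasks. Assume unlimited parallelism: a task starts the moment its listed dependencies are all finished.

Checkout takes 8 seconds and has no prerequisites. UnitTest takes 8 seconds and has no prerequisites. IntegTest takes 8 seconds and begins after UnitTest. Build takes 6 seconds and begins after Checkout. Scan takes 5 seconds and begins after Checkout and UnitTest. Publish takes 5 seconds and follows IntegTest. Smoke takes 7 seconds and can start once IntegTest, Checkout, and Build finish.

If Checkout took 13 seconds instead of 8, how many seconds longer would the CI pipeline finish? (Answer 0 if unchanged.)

3

Actual critical path: UnitTest→IntegTest→Smoke = 8+8+7 = 23 ⇒ 23 seconds.
Checkout is off the critical path — its longest chain is 21 seconds, giving 2 of slack.
The binding chain switches to Checkout→Build→Smoke = 13+6+7 = 26; finish 26 seconds.
Change in finish: 26 − 23 = +3 seconds.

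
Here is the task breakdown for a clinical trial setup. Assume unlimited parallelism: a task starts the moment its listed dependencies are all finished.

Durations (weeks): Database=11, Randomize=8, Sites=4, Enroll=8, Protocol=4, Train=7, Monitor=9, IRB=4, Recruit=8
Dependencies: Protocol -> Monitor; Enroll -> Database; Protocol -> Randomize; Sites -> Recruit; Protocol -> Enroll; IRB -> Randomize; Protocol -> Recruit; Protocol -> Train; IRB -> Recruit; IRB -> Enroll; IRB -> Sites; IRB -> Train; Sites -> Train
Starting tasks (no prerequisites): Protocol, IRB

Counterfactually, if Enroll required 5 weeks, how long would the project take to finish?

Actual critical path: Protocol→Enroll→Database = 4+8+11 = 23 ⇒ 23 weeks.
Enroll is on the critical path; changing it to 5 makes that path 20 weeks.
The critical path is still Protocol→Enroll→Database; finish is now 20 weeks.

20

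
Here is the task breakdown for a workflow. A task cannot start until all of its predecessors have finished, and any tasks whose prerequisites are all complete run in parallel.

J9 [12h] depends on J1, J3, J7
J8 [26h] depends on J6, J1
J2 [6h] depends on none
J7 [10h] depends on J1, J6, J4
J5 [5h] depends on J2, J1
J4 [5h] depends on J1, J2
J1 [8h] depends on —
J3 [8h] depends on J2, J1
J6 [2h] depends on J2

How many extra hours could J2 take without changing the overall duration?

The longest chain is J1→J4→J7→J9 = 8+5+10+12 = 35; overall finish 35 hours.
J2 finishes as early as 6 and must finish by 7.
Float = 35 − 34 = 1.

1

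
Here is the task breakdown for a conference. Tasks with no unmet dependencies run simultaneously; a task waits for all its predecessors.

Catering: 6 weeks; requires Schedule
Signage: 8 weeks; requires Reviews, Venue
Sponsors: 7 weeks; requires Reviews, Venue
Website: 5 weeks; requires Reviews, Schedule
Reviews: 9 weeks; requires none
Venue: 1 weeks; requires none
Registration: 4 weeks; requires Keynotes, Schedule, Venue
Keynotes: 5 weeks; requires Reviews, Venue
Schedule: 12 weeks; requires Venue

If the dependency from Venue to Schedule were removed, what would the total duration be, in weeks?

18

With the dependency in place, Venue→Schedule→Catering = 1+12+6 = 19 sets the finish at 19 weeks.
Without Venue→Schedule, Schedule's earliest start moves from 1 to 0.
The longest chain is now Reviews→Keynotes→Registration = 9+5+4 = 18, so the conference takes 18 weeks.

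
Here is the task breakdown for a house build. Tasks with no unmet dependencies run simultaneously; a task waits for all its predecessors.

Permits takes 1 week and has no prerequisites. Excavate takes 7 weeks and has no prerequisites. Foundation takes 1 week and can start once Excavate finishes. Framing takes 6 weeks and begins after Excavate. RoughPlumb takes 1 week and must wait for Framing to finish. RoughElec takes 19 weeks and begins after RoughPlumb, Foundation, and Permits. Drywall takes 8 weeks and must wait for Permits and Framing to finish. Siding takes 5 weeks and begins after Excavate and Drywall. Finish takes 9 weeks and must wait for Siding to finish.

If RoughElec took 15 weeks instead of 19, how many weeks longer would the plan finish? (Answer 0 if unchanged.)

0

Baseline: Excavate→Framing→Drywall→Siding→Finish = 7+6+8+5+9 = 35 → 35 weeks.
RoughElec is off the critical path — its longest chain is 33 weeks, giving 2 of slack.
That remains the longest chain; total 35 weeks.
Change in finish: 35 − 35 = +0 weeks.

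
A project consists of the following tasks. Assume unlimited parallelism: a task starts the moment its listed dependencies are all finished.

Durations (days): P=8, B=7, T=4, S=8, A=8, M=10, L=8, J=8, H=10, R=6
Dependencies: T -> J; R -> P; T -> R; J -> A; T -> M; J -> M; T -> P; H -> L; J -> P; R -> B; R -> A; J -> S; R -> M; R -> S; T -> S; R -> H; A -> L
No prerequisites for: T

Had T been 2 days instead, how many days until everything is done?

Baseline: T→R→H→L = 4+6+10+8 = 28 → 28 days.
T is on the critical path; changing it to 2 makes that path 26 days.
That remains the longest chain; total 26 days.

26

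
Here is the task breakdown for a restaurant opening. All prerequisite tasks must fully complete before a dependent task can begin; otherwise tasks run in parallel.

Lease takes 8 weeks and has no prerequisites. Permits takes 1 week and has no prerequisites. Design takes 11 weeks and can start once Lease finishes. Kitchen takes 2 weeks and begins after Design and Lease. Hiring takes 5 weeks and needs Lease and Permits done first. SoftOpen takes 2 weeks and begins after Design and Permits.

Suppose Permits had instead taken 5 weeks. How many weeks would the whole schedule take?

Baseline: Lease→Design→Kitchen = 8+11+2 = 21 → 21 weeks.
Permits is off the critical path — its longest chain is 6 weeks, giving 15 of slack.
That remains the longest chain; total 21 weeks.

21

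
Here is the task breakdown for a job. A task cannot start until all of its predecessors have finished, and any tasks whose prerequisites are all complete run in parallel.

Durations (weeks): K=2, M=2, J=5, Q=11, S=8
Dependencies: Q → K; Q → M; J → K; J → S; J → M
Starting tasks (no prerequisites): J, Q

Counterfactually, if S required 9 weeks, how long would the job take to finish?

14

The binding path is J→S = 5+8 = 13; finish at 13 weeks.
S is on the critical path; changing it to 9 makes that path 14 weeks.
That remains the longest chain; total 14 weeks.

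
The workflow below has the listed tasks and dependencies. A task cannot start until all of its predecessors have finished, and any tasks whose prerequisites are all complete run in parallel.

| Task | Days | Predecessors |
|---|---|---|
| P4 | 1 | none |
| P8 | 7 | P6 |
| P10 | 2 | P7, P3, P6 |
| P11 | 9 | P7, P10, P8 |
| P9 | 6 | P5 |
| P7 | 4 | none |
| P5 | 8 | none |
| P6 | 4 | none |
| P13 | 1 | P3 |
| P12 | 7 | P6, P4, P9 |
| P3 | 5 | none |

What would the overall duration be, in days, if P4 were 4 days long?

21

Critical path before the change: P5→P9→P12 = 8+6+7 = 21 giving 21 days.
P4 is off the critical path — its longest chain is 8 days, giving 13 of slack.
That remains the longest chain; total 21 days.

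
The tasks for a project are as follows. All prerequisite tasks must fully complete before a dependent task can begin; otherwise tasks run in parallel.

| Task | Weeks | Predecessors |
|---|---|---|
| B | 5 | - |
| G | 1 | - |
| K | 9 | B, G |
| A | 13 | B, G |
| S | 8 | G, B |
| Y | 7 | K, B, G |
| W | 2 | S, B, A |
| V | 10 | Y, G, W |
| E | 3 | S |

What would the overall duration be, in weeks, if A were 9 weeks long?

Actual critical path: B→K→Y→V = 5+9+7+10 = 31 ⇒ 31 weeks.
A is off the critical path — its longest chain is 30 weeks, giving 1 of slack.
No other chain overtakes it, so the finish is 31 weeks.

31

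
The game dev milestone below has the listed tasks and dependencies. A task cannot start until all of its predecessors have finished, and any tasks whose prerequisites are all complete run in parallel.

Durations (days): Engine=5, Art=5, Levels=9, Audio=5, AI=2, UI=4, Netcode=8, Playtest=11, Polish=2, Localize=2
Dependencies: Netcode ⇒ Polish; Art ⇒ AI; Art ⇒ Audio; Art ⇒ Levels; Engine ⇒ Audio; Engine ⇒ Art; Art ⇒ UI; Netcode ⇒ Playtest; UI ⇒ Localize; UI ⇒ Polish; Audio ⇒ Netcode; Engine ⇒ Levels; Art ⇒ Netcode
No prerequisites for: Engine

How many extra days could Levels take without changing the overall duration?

15

The longest chain is Engine→Art→Audio→Netcode→Playtest = 5+5+5+8+11 = 34; overall finish 34 days.
The longest chain containing Levels totals 19 days.
Slack of Levels = 25 − 10 = 15 days.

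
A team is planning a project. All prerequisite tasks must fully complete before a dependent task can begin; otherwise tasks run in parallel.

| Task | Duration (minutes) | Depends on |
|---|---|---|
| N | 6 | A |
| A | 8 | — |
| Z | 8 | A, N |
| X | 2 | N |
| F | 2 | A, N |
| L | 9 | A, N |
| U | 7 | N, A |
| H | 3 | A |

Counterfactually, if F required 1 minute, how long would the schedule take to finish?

23

Critical path before the change: A→N→L = 8+6+9 = 23 giving 23 minutes.
F is off the critical path — its longest chain is 16 minutes, giving 7 of slack.
No other chain overtakes it, so the finish is 23 minutes.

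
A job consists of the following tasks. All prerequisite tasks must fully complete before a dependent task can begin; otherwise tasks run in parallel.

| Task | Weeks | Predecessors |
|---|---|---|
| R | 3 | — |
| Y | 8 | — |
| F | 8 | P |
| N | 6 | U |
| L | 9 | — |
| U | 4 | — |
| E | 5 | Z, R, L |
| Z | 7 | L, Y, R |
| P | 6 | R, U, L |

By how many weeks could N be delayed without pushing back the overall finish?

L→P→F = 9+6+8 = 23 sets the makespan at 23 weeks.
The longest chain containing N totals 10 weeks.
Slack of N = 17 − 4 = 13 weeks.

13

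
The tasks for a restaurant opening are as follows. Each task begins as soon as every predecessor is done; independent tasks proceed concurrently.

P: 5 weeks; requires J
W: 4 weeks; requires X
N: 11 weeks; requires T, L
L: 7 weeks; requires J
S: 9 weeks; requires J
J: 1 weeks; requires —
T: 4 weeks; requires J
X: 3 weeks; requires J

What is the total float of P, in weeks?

Critical path: J→L→N = 1+7+11 = 19, so the finish is 19 weeks.
Longest path through P: 6 weeks (earliest finish 6, latest finish 19).
Slack of P = 14 − 1 = 13 weeks.

13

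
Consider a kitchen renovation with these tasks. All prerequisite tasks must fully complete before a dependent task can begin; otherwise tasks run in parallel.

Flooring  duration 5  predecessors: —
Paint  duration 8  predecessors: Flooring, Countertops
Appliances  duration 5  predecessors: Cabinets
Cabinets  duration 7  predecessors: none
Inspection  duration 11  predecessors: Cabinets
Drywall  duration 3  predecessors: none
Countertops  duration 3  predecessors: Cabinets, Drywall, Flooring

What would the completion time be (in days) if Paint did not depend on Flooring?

Before: longest chain Cabinets→Countertops→Paint = 7+3+8 = 18, finish 18.
Dropping Flooring→Paint doesn't change Paint's earliest start (10); another predecessor still binds.
New critical path: Cabinets→Countertops→Paint = 7+3+8 = 18 ⇒ 18 days.

18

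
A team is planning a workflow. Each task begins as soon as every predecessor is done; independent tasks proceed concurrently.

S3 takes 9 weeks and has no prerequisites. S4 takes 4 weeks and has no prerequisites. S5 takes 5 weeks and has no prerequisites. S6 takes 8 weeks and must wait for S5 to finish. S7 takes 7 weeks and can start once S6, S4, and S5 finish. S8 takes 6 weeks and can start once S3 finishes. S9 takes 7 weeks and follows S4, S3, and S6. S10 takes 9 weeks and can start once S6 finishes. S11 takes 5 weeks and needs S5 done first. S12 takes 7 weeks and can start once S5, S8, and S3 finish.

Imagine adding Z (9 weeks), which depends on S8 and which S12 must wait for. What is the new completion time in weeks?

31

Originally the project takes 22 weeks.
With Z inserted, S12 now waits for max(S5, S8, S3, Z).
New critical path: S3→S8→Z→S12 = 9+6+9+7 = 31 ⇒ 31 weeks.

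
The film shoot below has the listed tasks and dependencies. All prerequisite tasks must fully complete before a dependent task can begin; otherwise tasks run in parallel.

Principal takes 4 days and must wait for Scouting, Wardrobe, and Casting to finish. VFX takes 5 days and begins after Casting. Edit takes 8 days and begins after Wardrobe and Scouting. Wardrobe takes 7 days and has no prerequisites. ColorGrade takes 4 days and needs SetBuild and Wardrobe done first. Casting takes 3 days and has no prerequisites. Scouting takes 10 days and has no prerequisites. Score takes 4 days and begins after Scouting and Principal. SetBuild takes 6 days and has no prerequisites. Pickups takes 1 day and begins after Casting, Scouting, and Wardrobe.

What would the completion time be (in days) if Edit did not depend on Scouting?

18

Before: longest chain Scouting→Principal→Score = 10+4+4 = 18, finish 18.
Without Scouting→Edit, Edit's earliest start moves from 10 to 7.
New critical path: Scouting→Principal→Score = 10+4+4 = 18 ⇒ 18 days.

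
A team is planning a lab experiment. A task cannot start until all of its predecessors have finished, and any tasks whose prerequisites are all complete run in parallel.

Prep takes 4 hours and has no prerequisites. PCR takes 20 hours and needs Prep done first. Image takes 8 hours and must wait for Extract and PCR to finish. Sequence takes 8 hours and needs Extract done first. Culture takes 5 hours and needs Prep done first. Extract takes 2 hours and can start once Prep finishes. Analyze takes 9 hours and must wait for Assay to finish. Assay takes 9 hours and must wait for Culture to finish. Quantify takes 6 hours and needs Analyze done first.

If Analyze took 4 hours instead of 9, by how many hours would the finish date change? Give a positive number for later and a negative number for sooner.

-1

Actual critical path: Prep→Culture→Assay→Analyze→Quantify = 4+5+9+9+6 = 33 ⇒ 33 hours.
Analyze is on the critical path; changing it to 4 makes that path 28 hours.
Now Prep→PCR→Image = 4+20+8 = 32 is longest, so the finish becomes 32 hours.
Change in finish: 32 − 33 = -1 hours.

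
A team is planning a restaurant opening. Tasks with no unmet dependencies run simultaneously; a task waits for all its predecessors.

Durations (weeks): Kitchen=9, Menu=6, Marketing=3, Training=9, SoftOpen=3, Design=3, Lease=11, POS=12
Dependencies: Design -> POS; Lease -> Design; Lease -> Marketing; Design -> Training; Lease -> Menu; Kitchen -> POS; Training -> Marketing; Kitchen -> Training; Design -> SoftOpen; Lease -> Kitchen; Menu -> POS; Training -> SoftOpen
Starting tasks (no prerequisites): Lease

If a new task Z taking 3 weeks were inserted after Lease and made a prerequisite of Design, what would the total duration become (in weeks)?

Originally the schedule takes 32 weeks.
With Z inserted, Design now waits for max(Lease, Z).
New critical path: Lease→Kitchen→Training→Marketing = 11+9+9+3 = 32 ⇒ 32 weeks.

32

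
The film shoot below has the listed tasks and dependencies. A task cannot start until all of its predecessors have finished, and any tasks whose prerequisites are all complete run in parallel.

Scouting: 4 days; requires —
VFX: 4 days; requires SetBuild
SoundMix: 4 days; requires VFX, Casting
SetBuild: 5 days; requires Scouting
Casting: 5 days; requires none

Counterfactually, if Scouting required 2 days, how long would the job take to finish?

Baseline: Scouting→SetBuild→VFX→SoundMix = 4+5+4+4 = 17 → 17 days.
Scouting lies on that path, so at 2 days the path becomes 15 days.
The critical path is still Scouting→SetBuild→VFX→SoundMix; finish is now 15 days.

15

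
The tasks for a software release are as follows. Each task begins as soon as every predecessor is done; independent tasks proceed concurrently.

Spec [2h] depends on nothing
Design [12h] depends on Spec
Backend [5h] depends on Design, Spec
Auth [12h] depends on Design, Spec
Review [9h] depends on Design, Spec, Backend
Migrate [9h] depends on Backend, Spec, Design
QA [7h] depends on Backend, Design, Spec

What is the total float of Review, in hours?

0

Spec→Design→Backend→Review = 2+12+5+9 = 28 sets the makespan at 28 hours.
Longest path through Review: 28 hours (earliest finish 28, latest finish 28).
Slack of Review = 19 − 19 = 0 hours.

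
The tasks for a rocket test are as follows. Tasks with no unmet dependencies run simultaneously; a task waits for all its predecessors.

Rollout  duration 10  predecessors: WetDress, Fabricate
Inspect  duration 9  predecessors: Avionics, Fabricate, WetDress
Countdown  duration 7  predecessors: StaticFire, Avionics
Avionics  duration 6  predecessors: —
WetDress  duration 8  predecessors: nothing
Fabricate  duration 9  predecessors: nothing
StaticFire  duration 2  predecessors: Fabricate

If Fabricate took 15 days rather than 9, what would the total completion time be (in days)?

25

Critical path before the change: Fabricate→Rollout = 9+10 = 19 giving 19 days.
Since Fabricate is critical, the +6 change carries straight to that chain (now 25 days).
No other chain overtakes it, so the finish is 25 days.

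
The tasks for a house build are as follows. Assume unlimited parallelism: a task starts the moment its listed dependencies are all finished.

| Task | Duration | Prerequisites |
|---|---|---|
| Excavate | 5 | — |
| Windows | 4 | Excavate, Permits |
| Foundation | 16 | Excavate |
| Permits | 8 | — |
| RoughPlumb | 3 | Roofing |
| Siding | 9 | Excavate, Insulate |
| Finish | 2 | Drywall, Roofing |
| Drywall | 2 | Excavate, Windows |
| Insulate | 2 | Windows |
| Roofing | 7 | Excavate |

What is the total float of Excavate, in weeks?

Critical path: Permits→Windows→Insulate→Siding = 8+4+2+9 = 23, so the finish is 23 weeks.
Longest path through Excavate: 21 weeks (earliest finish 5, latest finish 7).
Slack of Excavate = 2 − 0 = 2 weeks.

2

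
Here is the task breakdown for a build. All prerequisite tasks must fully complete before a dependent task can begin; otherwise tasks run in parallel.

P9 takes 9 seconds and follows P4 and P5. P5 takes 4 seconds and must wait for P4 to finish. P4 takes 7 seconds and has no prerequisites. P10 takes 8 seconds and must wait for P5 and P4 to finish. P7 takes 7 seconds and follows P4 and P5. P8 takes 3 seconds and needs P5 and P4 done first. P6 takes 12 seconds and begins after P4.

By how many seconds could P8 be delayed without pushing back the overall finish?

P4→P5→P9 = 7+4+9 = 20 sets the makespan at 20 seconds.
The longest chain containing P8 totals 14 seconds.
Float = 20 − 14 = 6.

6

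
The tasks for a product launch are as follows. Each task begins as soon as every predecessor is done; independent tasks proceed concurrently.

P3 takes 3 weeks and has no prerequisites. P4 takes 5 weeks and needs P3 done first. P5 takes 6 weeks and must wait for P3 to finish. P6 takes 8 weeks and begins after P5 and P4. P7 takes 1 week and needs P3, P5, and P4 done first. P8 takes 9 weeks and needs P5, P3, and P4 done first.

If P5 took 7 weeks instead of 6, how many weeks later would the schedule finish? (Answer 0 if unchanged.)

1

The binding path is P3→P5→P8 = 3+6+9 = 18; finish at 18 weeks.
P5 is on the critical path; changing it to 7 makes that path 19 weeks.
The critical path is still P3→P5→P8; finish is now 19 weeks.
Change in finish: 19 − 18 = +1 weeks.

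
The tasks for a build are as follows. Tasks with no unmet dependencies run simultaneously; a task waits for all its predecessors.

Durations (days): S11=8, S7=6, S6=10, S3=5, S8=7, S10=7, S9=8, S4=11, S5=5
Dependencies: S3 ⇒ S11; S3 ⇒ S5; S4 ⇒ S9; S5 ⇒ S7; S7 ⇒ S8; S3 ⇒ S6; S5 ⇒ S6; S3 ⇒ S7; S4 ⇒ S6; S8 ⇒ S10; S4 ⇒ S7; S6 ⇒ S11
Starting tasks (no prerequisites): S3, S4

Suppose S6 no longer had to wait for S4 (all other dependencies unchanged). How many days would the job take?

Before: longest chain S4→S7→S8→S10 = 11+6+7+7 = 31, finish 31.
Without S4→S6, S6's earliest start moves from 11 to 10.
After: S4→S7→S8→S10 = 11+6+7+7 = 31 → 31 days.

31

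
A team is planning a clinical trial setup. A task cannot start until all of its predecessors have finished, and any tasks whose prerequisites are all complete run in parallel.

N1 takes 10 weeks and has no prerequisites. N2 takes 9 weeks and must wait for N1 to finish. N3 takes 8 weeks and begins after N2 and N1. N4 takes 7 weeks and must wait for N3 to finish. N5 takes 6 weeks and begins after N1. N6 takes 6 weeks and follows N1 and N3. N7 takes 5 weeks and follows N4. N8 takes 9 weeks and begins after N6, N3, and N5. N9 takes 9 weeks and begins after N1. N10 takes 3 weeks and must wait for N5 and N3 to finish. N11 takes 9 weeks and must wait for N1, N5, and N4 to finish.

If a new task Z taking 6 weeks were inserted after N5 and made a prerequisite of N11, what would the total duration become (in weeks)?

43

Originally the clinical trial setup takes 43 weeks.
With Z inserted, N11 now waits for max(N1, N5, N4, Z).
New critical path: N1→N2→N3→N4→N11 = 10+9+8+7+9 = 43 ⇒ 43 weeks.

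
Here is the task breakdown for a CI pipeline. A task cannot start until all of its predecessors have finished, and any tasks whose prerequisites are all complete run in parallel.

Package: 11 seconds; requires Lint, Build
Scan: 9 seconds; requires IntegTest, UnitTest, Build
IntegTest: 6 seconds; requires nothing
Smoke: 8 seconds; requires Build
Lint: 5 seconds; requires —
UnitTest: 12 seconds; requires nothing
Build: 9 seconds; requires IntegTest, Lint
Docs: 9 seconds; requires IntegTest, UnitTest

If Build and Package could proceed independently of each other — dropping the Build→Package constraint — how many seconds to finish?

24

Original critical path: IntegTest→Build→Package = 6+9+11 = 26 ⇒ 26 seconds.
Without Build→Package, Package's earliest start moves from 15 to 5.
New critical path: IntegTest→Build→Scan = 6+9+9 = 24 ⇒ 24 seconds.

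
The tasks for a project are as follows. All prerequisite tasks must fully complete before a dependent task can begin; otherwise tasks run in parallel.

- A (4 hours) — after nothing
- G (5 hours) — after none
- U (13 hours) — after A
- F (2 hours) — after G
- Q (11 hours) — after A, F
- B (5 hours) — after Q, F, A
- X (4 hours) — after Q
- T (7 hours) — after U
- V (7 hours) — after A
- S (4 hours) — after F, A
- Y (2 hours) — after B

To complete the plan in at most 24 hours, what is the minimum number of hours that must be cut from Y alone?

1

Current finish: 25 hours; target: 24.
Y is on every critical path, so each hour cut from Y cuts the finish by one (this holds down to a finish of 24).
Need 25 − 24 = 1 hour off Y → Y becomes 1 hour, finish becomes 24.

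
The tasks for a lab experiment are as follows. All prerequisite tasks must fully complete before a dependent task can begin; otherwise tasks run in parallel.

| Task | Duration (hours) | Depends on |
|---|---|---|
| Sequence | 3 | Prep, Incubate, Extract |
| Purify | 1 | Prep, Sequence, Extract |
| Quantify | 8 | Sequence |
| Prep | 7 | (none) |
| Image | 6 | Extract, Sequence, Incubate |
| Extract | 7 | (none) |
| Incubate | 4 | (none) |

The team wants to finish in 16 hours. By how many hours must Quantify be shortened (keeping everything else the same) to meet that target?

2

Current finish: 18 hours; target: 16.
Quantify is on every critical path, so each hour cut from Quantify cuts the finish by one (this holds down to a finish of 16).
Need 18 − 16 = 2 hours off Quantify → Quantify becomes 6 hours, finish becomes 16.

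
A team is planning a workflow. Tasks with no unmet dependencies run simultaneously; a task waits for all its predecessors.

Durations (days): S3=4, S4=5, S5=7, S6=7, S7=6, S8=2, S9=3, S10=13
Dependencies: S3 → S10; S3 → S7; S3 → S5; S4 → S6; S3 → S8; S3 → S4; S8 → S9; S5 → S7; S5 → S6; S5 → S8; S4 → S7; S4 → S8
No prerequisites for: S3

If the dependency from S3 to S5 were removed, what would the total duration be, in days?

Before: longest chain S3→S5→S6 = 4+7+7 = 18, finish 18.
Without S3→S5, S5's earliest start moves from 4 to 0.
After: S3→S10 = 4+13 = 17 → 17 days.

17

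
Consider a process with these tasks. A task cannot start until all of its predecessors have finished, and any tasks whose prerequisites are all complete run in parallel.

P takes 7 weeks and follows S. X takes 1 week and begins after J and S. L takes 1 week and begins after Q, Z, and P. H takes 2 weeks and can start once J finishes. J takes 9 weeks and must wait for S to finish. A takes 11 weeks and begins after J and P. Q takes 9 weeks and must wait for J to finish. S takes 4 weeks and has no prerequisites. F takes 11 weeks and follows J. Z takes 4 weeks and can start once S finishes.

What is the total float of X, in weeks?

S→J→F = 4+9+11 = 24 sets the makespan at 24 weeks.
X finishes as early as 14 and must finish by 24.
So X can slip 24 − 14 = 10 weeks.

10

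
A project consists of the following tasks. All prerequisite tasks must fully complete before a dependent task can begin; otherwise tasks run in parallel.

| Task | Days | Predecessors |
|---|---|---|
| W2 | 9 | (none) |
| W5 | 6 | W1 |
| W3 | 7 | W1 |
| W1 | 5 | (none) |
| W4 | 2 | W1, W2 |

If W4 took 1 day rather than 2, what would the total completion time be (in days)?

12

Actual critical path: W1→W3 = 5+7 = 12 ⇒ 12 days.
W4 has 1 day of float (longest path through it is 11).
The critical path is still W1→W3; finish is now 12 days.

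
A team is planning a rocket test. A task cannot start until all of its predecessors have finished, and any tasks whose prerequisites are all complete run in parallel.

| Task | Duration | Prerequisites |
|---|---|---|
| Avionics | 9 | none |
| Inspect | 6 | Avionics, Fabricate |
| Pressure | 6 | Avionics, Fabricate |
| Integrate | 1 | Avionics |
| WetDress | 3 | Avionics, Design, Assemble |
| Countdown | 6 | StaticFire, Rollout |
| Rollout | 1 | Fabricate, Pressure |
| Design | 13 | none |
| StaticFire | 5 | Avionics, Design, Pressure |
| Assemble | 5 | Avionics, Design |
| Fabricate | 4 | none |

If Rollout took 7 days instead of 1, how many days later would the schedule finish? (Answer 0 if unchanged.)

2

The binding path is Avionics→Pressure→StaticFire→Countdown = 9+6+5+6 = 26; finish at 26 days.
The longest path through Rollout is only 22 days, so Rollout has float 4.
The binding chain switches to Avionics→Pressure→Rollout→Countdown = 9+6+7+6 = 28; finish 28 days.
Change in finish: 28 − 26 = +2 days.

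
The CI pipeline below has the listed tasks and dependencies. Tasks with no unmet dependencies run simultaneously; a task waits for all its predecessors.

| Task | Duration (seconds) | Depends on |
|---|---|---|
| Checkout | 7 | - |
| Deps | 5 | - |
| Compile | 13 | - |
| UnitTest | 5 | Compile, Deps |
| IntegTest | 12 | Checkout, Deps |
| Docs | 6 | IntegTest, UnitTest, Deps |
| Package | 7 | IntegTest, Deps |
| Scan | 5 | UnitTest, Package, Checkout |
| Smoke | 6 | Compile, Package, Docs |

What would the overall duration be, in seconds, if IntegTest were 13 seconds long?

Baseline: Checkout→IntegTest→Package→Smoke = 7+12+7+6 = 32 → 32 seconds.
Since IntegTest is critical, the +1 change carries straight to that chain (now 33 seconds).
No other chain overtakes it, so the finish is 33 seconds.

33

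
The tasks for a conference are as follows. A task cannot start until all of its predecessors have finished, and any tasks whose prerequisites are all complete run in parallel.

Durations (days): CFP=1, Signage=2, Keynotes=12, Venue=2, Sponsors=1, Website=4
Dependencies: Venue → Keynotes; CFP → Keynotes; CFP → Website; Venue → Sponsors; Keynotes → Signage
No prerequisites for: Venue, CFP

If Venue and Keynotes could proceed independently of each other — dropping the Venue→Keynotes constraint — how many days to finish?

Before: longest chain Venue→Keynotes→Signage = 2+12+2 = 16, finish 16.
Without Venue→Keynotes, Keynotes's earliest start moves from 2 to 1.
The longest chain is now CFP→Keynotes→Signage = 1+12+2 = 15, so the schedule takes 15 days.

15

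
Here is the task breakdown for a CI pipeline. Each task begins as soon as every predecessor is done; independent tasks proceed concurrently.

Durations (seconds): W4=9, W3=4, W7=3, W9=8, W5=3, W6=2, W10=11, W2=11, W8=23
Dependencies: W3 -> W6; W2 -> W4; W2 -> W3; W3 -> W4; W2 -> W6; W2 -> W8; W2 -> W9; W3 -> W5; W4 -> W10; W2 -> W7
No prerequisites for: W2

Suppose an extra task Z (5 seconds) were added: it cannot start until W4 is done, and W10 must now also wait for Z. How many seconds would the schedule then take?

Originally the schedule takes 35 seconds.
With Z inserted, W10 now waits for max(W4, Z).
New critical path: W2→W3→W4→Z→W10 = 11+4+9+5+11 = 40 ⇒ 40 seconds.

40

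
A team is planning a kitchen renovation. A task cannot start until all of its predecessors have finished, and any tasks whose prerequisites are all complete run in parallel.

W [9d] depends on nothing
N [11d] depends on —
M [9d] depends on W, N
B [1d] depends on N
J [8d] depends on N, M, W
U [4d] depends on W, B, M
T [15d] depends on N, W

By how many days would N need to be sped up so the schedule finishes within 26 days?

2

Current finish: 28 days; target: 26.
N is on every critical path, so each day cut from N cuts the finish by one (this holds down to a finish of 26).
Need 28 − 26 = 2 days off N → N becomes 9 days, finish becomes 26.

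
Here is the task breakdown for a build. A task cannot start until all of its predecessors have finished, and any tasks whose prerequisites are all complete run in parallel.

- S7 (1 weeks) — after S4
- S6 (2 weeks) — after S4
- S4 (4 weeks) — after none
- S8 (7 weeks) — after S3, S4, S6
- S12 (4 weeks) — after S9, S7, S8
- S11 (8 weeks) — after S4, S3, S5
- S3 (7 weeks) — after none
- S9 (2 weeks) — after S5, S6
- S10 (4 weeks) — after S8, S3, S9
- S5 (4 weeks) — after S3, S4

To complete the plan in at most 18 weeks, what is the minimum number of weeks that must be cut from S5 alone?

Current finish: 19 weeks; target: 18.
S5 is on every critical path, so each week cut from S5 cuts the finish by one (this holds down to a finish of 18).
Need 19 − 18 = 1 week off S5 → S5 becomes 3 weeks, finish becomes 18.

1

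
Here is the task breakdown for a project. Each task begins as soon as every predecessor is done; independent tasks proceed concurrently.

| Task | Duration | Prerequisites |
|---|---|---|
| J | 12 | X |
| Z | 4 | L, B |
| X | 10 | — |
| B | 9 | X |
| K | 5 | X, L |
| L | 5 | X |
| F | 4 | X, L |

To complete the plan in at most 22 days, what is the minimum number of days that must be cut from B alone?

1

Current finish: 23 days; target: 22.
B is on every critical path, so each day cut from B cuts the finish by one (this holds down to a finish of 22).
Need 23 − 22 = 1 day off B → B becomes 8 days, finish becomes 22.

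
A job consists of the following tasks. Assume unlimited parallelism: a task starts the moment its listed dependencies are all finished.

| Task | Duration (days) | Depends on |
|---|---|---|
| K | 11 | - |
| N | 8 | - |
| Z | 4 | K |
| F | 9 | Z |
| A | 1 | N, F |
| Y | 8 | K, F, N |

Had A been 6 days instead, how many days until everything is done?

32

Actual critical path: K→Z→F→Y = 11+4+9+8 = 32 ⇒ 32 days.
The longest path through A is only 25 days, so A has float 7.
That remains the longest chain; total 32 days.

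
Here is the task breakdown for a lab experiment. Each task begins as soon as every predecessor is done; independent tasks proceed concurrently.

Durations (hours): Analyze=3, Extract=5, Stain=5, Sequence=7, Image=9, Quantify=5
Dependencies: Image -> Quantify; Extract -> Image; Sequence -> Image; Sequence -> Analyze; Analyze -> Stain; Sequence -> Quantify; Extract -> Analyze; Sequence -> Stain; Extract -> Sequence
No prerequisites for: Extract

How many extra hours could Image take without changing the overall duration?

Extract→Sequence→Image→Quantify = 5+7+9+5 = 26 sets the makespan at 26 hours.
Image finishes as early as 21 and must finish by 21.
So Image can slip 21 − 21 = 0 hours.

0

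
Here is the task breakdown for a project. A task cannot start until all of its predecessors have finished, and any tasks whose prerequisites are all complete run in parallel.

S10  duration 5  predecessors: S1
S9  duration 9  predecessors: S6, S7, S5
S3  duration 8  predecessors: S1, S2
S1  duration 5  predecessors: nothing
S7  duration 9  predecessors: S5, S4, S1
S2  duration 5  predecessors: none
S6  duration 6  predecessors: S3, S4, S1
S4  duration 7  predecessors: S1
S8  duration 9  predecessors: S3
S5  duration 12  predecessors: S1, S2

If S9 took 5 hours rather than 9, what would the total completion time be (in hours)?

The binding path is S1→S5→S7→S9 = 5+12+9+9 = 35; finish at 35 hours.
S9 lies on that path, so at 5 hours the path becomes 31 hours.
The critical path is still S1→S5→S7→S9; finish is now 31 hours.

31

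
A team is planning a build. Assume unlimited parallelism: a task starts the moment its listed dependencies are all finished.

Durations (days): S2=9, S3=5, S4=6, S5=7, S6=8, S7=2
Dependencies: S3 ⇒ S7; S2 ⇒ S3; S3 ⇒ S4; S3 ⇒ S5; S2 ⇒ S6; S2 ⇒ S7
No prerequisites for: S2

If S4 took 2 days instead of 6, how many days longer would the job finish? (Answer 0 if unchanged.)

0

Baseline: S2→S3→S5 = 9+5+7 = 21 → 21 days.
S4 is off the critical path — its longest chain is 20 days, giving 1 of slack.
The critical path is still S2→S3→S5; finish is now 21 days.
Change in finish: 21 − 21 = +0 days.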